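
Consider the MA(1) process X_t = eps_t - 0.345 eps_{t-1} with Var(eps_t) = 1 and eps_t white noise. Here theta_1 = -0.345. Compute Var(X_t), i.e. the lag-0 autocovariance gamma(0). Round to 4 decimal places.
\gamma(0) = 1.1190

For an MA(q) process X_t = eps_t + sum_i theta_i eps_{t-i} with
Var(eps_t) = sigma^2, the variance is
  gamma(0) = sigma^2 * (1 + sum_i theta_i^2).
  sum_i theta_i^2 = (-0.345)^2 = 0.119025.
  gamma(0) = 1 * (1 + 0.119025) = 1 * 1.119025 = 1.119025, which rounds to 1.1190.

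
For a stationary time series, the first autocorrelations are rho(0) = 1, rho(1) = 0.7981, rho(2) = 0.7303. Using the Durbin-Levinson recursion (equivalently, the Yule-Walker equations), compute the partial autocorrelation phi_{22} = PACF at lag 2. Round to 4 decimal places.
\phi_{22} = 0.2571

The PACF at lag k is phi_{kk}, the last component of the solution
to the Yule-Walker system G_k phi = r_k where
  (G_k)_{ij} = rho(|i - j|), (r_k)_i = rho(i), i,j = 1..k.
Equivalently, Durbin-Levinson gives phi_{kk} iteratively:
  phi_{11} = rho(1)
  phi_{kk} = [rho(k) - sum_{j=1..k-1} phi_{k-1,j} rho(k-j)]
            / [1 - sum_{j=1..k-1} phi_{k-1,j} rho(j)],
  phi_{k,j} = phi_{k-1,j} - phi_{kk} phi_{k-1,k-j},  j = 1..k-1.
Step k = 1:
  phi_11 = rho(1) = 0.7981.
Step k = 2:
  phi_22 = [rho(2) - phi_11 rho(1)] / [1 - phi_11 rho(1)] = [0.7303 - (0.7981)(0.7981)] / [1 - (0.7981)(0.7981)]
         = 0.09333639 / 0.36303639 = 0.2571.
Therefore phi_{22} = 0.2571.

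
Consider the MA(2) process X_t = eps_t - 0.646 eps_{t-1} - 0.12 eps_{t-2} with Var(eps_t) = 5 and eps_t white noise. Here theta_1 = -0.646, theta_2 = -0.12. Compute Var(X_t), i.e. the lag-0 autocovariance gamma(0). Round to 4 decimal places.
\gamma(0) = 7.1586

For an MA(q) process X_t = eps_t + sum_i theta_i eps_{t-i} with
Var(eps_t) = sigma^2, the variance is
  gamma(0) = sigma^2 * (1 + sum_i theta_i^2).
  sum_i theta_i^2 = (-0.646)^2 + (-0.12)^2 = 0.417316 + 0.0144 = 0.431716.
  gamma(0) = 5 * (1 + 0.431716) = 5 * 1.431716 = 7.15858, which rounds to 7.1586.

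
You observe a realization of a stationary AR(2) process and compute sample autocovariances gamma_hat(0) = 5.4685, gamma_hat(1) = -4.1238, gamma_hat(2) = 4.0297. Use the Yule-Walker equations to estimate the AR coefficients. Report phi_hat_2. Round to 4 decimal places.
\hat\phi_{2} = 0.3900

The Yule-Walker equations for an AR(p) process read, in matrix form,
  Gamma_p phi = r_p,   with   (Gamma_p)_{ij} = gamma(|i - j|),
                       (r_p)_i = gamma(i),   i,j = 1..p.
Substitute the sample gammas (Toeplitz matrix and right-hand side of size 2):
  Gamma_p = [[5.4685, -4.1238], [-4.1238, 5.4685]]
  r_p     = [-4.1238, 4.0297]
Written out:
  5.4685 phi_1 - 4.1238 phi_2 = -4.1238
  -4.1238 phi_1 + 5.4685 phi_2 = 4.0297
Solve by Cramer's rule:
  det = gamma(0)^2 - gamma(1)^2 = (5.4685)^2 - (-4.1238)^2 = 29.90449225 - 17.00572644 = 12.89876581
  phi_hat_1 = [gamma(1) gamma(0) - gamma(1) gamma(2)] / det = [(-4.1238)(5.4685) - (-4.1238)(4.0297)] / 12.89876581 = -5.93332344 / 12.89876581 = -0.46
  phi_hat_2 = [gamma(0) gamma(2) - gamma(1)^2] / det = [(5.4685)(4.0297) - (-4.1238)^2] / 12.89876581 = 5.03068801 / 12.89876581 = 0.39
So phi_hat = [-0.4600, 0.3900].
Therefore phi_hat_2 = 0.3900.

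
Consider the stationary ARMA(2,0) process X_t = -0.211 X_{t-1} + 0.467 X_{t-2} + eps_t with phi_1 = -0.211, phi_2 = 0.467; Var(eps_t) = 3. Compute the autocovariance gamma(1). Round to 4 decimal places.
\gamma(1) = -1.8011

Multiply the model equation by X_{t-k} and take expectations. With theta_0 = psi_0 = 1 and psi_j the MA(infinity) weights, this gives
  gamma(k) - sum_i phi_i gamma(k-i) = c_k,
  c_k = sigma^2 * sum_{j=k..q} theta_j psi_{j-k}   (c_k = 0 for k > q),
using gamma(-m) = gamma(m).
Pure AR (q = 0): c_0 = sigma^2 = 3, c_k = 0 for k >= 1.
Equations for k = 0, 1, 2 (AR order 2, c_2 = 0):
  (E0) gamma(0) = phi_1 gamma(1) + phi_2 gamma(2) + c_0
  (E1) gamma(1) = phi_1 gamma(0) + phi_2 gamma(1) + c_1
  (E2) gamma(2) = phi_1 gamma(1) + phi_2 gamma(0)
From (E1): gamma(1) = A gamma(0) + B with
  A = phi_1 / (1 - phi_2) = -0.211 / 0.533 = -0.395872,   B = c_1 / (1 - phi_2) = 0 / 0.533 = 0.
Insert (E2) into (E0): gamma(0) (1 - phi_2^2) = phi_1 (1 + phi_2) gamma(1) + c_0.
  phi_1 (1 + phi_2) = (-0.211)(1.467) = -0.309537,   1 - phi_2^2 = 0.781911.
Replace gamma(1) by A gamma(0) + B and collect gamma(0):
  gamma(0) [0.781911 - (-0.309537)(-0.395872)] = c_0 = 3
  gamma(0) * 0.659374 = 3
  gamma(0) = 3 / 0.659374 = 4.549771.
  gamma(1) = A gamma(0) = (-0.395872)(4.549771) = -1.801129.
Therefore gamma(1) = -1.8011 (to 4 decimal places).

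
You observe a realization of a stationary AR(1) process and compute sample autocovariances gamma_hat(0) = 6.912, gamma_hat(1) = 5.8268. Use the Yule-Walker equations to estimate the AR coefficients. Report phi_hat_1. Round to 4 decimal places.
\hat\phi_{1} = 0.8430

The Yule-Walker equations for an AR(p) process read, in matrix form,
  Gamma_p phi = r_p,   with   (Gamma_p)_{ij} = gamma(|i - j|),
                       (r_p)_i = gamma(i),   i,j = 1..p.
Substitute the sample gammas (Toeplitz matrix and right-hand side of size 1):
  Gamma_p = [[6.912]]
  r_p     = [5.8268]
With p = 1 this is the single equation gamma(0) phi_1 = gamma(1):
  phi_hat_1 = gamma(1) / gamma(0) = 5.8268 / 6.912 = 0.8430.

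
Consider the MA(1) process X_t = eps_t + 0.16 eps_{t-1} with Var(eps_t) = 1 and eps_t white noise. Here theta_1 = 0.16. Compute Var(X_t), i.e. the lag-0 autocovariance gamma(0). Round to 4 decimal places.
\gamma(0) = 1.0256

For an MA(q) process X_t = eps_t + sum_i theta_i eps_{t-i} with
Var(eps_t) = sigma^2, the variance is
  gamma(0) = sigma^2 * (1 + sum_i theta_i^2).
  sum_i theta_i^2 = (0.16)^2 = 0.0256.
  gamma(0) = 1 * (1 + 0.0256) = 1 * 1.0256 = 1.0256.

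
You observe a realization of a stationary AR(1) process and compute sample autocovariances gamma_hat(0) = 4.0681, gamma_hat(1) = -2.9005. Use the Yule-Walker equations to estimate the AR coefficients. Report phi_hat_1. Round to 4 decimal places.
\hat\phi_{1} = -0.7130

The Yule-Walker equations for an AR(p) process read, in matrix form,
  Gamma_p phi = r_p,   with   (Gamma_p)_{ij} = gamma(|i - j|),
                       (r_p)_i = gamma(i),   i,j = 1..p.
Substitute the sample gammas (Toeplitz matrix and right-hand side of size 1):
  Gamma_p = [[4.0681]]
  r_p     = [-2.9005]
With p = 1 this is the single equation gamma(0) phi_1 = gamma(1):
  phi_hat_1 = gamma(1) / gamma(0) = -2.9005 / 4.0681 = -0.7130.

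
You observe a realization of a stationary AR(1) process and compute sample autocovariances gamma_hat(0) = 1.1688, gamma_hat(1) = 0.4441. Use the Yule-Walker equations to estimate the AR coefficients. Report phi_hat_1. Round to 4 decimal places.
\hat\phi_{1} = 0.3800

The Yule-Walker equations for an AR(p) process read, in matrix form,
  Gamma_p phi = r_p,   with   (Gamma_p)_{ij} = gamma(|i - j|),
                       (r_p)_i = gamma(i),   i,j = 1..p.
Substitute the sample gammas (Toeplitz matrix and right-hand side of size 1):
  Gamma_p = [[1.1688]]
  r_p     = [0.4441]
With p = 1 this is the single equation gamma(0) phi_1 = gamma(1):
  phi_hat_1 = gamma(1) / gamma(0) = 0.4441 / 1.1688 = 0.3800.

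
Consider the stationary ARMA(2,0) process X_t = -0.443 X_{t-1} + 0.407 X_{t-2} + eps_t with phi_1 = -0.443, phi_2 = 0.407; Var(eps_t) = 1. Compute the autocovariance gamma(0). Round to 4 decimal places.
\gamma(0) = 2.7121

Multiply the model equation by X_{t-k} and take expectations. With theta_0 = psi_0 = 1 and psi_j the MA(infinity) weights, this gives
  gamma(k) - sum_i phi_i gamma(k-i) = c_k,
  c_k = sigma^2 * sum_{j=k..q} theta_j psi_{j-k}   (c_k = 0 for k > q),
using gamma(-m) = gamma(m).
Pure AR (q = 0): c_0 = sigma^2 = 1, c_k = 0 for k >= 1.
Equations for k = 0, 1, 2 (AR order 2, c_2 = 0):
  (E0) gamma(0) = phi_1 gamma(1) + phi_2 gamma(2) + c_0
  (E1) gamma(1) = phi_1 gamma(0) + phi_2 gamma(1) + c_1
  (E2) gamma(2) = phi_1 gamma(1) + phi_2 gamma(0)
From (E1): gamma(1) = A gamma(0) + B with
  A = phi_1 / (1 - phi_2) = -0.443 / 0.593 = -0.747049,   B = c_1 / (1 - phi_2) = 0 / 0.593 = 0.
Insert (E2) into (E0): gamma(0) (1 - phi_2^2) = phi_1 (1 + phi_2) gamma(1) + c_0.
  phi_1 (1 + phi_2) = (-0.443)(1.407) = -0.623301,   1 - phi_2^2 = 0.834351.
Replace gamma(1) by A gamma(0) + B and collect gamma(0):
  gamma(0) [0.834351 - (-0.623301)(-0.747049)] = c_0 = 1
  gamma(0) * 0.368715 = 1
  gamma(0) = 1 / 0.368715 = 2.712124.
Therefore gamma(0) = 2.7121 (to 4 decimal places).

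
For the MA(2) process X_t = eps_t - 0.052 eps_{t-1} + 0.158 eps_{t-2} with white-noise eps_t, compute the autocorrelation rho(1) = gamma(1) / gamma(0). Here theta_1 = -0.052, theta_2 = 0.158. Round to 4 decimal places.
\rho(1) = -0.0586

For an MA(q) process with theta_0 = 1, the autocovariance is
  gamma(k) = sigma^2 * sum_{i=0..q-k} theta_i * theta_{i+k},
and rho(k) = gamma(k) / gamma(0). Sigma^2 cancels.
  numerator   = (1)*(-0.052) + (-0.052)*(0.158) = -0.060216.
  denominator = (1)^2 + (-0.052)^2 + (0.158)^2 = 1.027668.
  rho(1) = -0.060216 / 1.027668 = -0.0586.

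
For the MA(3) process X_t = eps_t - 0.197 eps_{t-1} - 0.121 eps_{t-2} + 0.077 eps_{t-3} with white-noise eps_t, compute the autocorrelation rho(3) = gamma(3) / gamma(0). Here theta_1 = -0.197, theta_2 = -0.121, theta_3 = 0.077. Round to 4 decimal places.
\rho(3) = 0.0727

For an MA(q) process with theta_0 = 1, the autocovariance is
  gamma(k) = sigma^2 * sum_{i=0..q-k} theta_i * theta_{i+k},
and rho(k) = gamma(k) / gamma(0). Sigma^2 cancels.
  numerator   = (1)*(0.077) = 0.077.
  denominator = (1)^2 + (-0.197)^2 + (-0.121)^2 + (0.077)^2 = 1.059379.
  rho(3) = 0.077 / 1.059379 = 0.0727.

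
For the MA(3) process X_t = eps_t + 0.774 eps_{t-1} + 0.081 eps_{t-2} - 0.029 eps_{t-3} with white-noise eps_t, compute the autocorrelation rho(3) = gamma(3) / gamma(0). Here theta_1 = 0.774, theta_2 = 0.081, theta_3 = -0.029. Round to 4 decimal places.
\rho(3) = -0.0181

For an MA(q) process with theta_0 = 1, the autocovariance is
  gamma(k) = sigma^2 * sum_{i=0..q-k} theta_i * theta_{i+k},
and rho(k) = gamma(k) / gamma(0). Sigma^2 cancels.
  numerator   = (1)*(-0.029) = -0.029.
  denominator = (1)^2 + (0.774)^2 + (0.081)^2 + (-0.029)^2 = 1.606478.
  rho(3) = -0.029 / 1.606478 = -0.0181.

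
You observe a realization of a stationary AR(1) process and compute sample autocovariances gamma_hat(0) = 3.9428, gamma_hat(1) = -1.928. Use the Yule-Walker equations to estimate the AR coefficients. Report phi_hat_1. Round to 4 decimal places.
\hat\phi_{1} = -0.4890

The Yule-Walker equations for an AR(p) process read, in matrix form,
  Gamma_p phi = r_p,   with   (Gamma_p)_{ij} = gamma(|i - j|),
                       (r_p)_i = gamma(i),   i,j = 1..p.
Substitute the sample gammas (Toeplitz matrix and right-hand side of size 1):
  Gamma_p = [[3.9428]]
  r_p     = [-1.928]
With p = 1 this is the single equation gamma(0) phi_1 = gamma(1):
  phi_hat_1 = gamma(1) / gamma(0) = -1.928 / 3.9428 = -0.4890.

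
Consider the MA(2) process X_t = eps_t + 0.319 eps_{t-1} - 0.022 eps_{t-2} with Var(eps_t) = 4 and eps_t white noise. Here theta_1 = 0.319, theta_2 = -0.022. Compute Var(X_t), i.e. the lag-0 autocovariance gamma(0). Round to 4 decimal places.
\gamma(0) = 4.4090

For an MA(q) process X_t = eps_t + sum_i theta_i eps_{t-i} with
Var(eps_t) = sigma^2, the variance is
  gamma(0) = sigma^2 * (1 + sum_i theta_i^2).
  sum_i theta_i^2 = (0.319)^2 + (-0.022)^2 = 0.101761 + 0.000484 = 0.102245.
  gamma(0) = 4 * (1 + 0.102245) = 4 * 1.102245 = 4.40898, which rounds to 4.4090.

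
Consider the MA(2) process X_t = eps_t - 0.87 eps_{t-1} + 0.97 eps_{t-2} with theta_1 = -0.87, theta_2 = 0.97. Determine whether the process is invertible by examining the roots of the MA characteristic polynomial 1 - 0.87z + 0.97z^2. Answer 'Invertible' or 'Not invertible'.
\text{Invertible}

The MA(q) characteristic polynomial is P(z) = 1 - 0.87z + 0.97z^2.
Invertibility requires all roots to lie outside the unit circle, i.e. |z| > 1 for every root.
Set 1 + (-0.87) z + (0.97) z^2 = 0, i.e. a z^2 + b z + c = 0 with a = 0.97, b = -0.87, c = 1.
Discriminant D = b^2 - 4ac = (-0.87)^2 - 4*(0.97)*1 = 0.7569 - (3.88) = -3.1231.
D < 0, so the roots are the complex-conjugate pair z = (-b +/- i sqrt(-D)) / (2a) = 0.4485 +/- 0.9109i.
For a conjugate pair |z|^2 = z * conj(z) = (product of roots) = c/a = 1/(0.97) = 1.030928, so |z| = sqrt(1.030928) = 1.0153 for both roots.
Moduli of all roots: 1.0153, 1.0153.
All moduli strictly greater than 1? Yes.
Verdict: Invertible.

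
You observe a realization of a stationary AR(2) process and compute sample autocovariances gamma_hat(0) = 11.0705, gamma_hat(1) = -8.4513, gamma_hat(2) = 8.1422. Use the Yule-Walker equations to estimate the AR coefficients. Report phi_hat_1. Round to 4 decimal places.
\hat\phi_{1} = -0.4840

The Yule-Walker equations for an AR(p) process read, in matrix form,
  Gamma_p phi = r_p,   with   (Gamma_p)_{ij} = gamma(|i - j|),
                       (r_p)_i = gamma(i),   i,j = 1..p.
Substitute the sample gammas (Toeplitz matrix and right-hand side of size 2):
  Gamma_p = [[11.0705, -8.4513], [-8.4513, 11.0705]]
  r_p     = [-8.4513, 8.1422]
Written out:
  11.0705 phi_1 - 8.4513 phi_2 = -8.4513
  -8.4513 phi_1 + 11.0705 phi_2 = 8.1422
Solve by Cramer's rule:
  det = gamma(0)^2 - gamma(1)^2 = (11.0705)^2 - (-8.4513)^2 = 122.55597025 - 71.42447169 = 51.13149856
  phi_hat_1 = [gamma(1) gamma(0) - gamma(1) gamma(2)] / det = [(-8.4513)(11.0705) - (-8.4513)(8.1422)] / 51.13149856 = -24.74794179 / 51.13149856 = -0.484
  phi_hat_2 = [gamma(0) gamma(2) - gamma(1)^2] / det = [(11.0705)(8.1422) - (-8.4513)^2] / 51.13149856 = 18.71375341 / 51.13149856 = 0.366
So phi_hat = [-0.4840, 0.3660].
Therefore phi_hat_1 = -0.4840.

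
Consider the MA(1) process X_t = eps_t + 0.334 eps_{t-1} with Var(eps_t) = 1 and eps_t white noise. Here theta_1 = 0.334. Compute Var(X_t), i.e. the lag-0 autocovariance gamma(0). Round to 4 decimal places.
\gamma(0) = 1.1116

For an MA(q) process X_t = eps_t + sum_i theta_i eps_{t-i} with
Var(eps_t) = sigma^2, the variance is
  gamma(0) = sigma^2 * (1 + sum_i theta_i^2).
  sum_i theta_i^2 = (0.334)^2 = 0.111556.
  gamma(0) = 1 * (1 + 0.111556) = 1 * 1.111556 = 1.111556, which rounds to 1.1116.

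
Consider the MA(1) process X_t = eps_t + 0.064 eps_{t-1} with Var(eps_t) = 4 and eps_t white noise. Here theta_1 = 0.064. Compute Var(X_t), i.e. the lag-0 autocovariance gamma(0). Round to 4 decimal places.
\gamma(0) = 4.0164

For an MA(q) process X_t = eps_t + sum_i theta_i eps_{t-i} with
Var(eps_t) = sigma^2, the variance is
  gamma(0) = sigma^2 * (1 + sum_i theta_i^2).
  sum_i theta_i^2 = (0.064)^2 = 0.004096.
  gamma(0) = 4 * (1 + 0.004096) = 4 * 1.004096 = 4.016384, which rounds to 4.0164.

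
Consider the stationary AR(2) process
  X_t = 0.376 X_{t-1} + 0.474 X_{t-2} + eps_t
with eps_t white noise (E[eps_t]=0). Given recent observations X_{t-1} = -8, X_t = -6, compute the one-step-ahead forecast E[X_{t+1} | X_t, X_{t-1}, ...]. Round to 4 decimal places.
E[X_{t+1} \mid \mathcal F_t] = -6.0480

For an AR(p) model X_t = c + sum_i phi_i X_{t-i} + eps_t, the
one-step-ahead conditional mean is
  E[X_{t+1} | X_t, ...] = c + sum_i phi_i X_{t+1-i}.
Substitute known values:
  E[X_{t+1} | ...] = (0.376) * (-6) + (0.474) * (-8)
                   = -6.0480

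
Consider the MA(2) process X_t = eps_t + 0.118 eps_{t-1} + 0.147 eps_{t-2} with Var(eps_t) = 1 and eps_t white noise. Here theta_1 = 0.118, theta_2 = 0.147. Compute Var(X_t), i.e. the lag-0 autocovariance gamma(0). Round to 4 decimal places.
\gamma(0) = 1.0355

For an MA(q) process X_t = eps_t + sum_i theta_i eps_{t-i} with
Var(eps_t) = sigma^2, the variance is
  gamma(0) = sigma^2 * (1 + sum_i theta_i^2).
  sum_i theta_i^2 = (0.118)^2 + (0.147)^2 = 0.013924 + 0.021609 = 0.035533.
  gamma(0) = 1 * (1 + 0.035533) = 1 * 1.035533 = 1.035533, which rounds to 1.0355.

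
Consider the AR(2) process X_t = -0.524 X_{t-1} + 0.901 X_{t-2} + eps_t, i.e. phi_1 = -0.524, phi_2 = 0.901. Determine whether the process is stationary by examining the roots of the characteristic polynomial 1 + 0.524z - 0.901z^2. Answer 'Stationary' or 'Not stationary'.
\text{Not stationary}

The AR(p) characteristic polynomial is P(z) = 1 + 0.524z - 0.901z^2.
Stationarity requires all roots to lie outside the unit circle, i.e. |z| > 1 for every root.
Set 1 + (0.524) z + (-0.901) z^2 = 0, i.e. a z^2 + b z + c = 0 with a = -0.901, b = 0.524, c = 1.
Discriminant D = b^2 - 4ac = (0.524)^2 - 4*(-0.901)*1 = 0.274576 - (-3.604) = 3.878576.
D >= 0, so the roots are real: z = (-b +/- sqrt(D)) / (2a) = (-0.524 +/- 1.96941) / (-1.802).
  z_1 = (-0.524 + 1.96941) / (-1.802) = -0.8021,   |z_1| = 0.8021.
  z_2 = (-0.524 - 1.96941) / (-1.802) = 1.3837,   |z_2| = 1.3837.
Moduli of all roots: 0.8021, 1.3837.
All moduli strictly greater than 1? No.
Verdict: Not stationary.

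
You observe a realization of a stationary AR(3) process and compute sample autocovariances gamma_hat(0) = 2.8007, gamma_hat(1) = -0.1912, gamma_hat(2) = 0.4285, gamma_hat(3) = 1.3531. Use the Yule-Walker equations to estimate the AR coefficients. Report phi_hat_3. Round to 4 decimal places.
\hat\phi_{3} = 0.5160

The Yule-Walker equations for an AR(p) process read, in matrix form,
  Gamma_p phi = r_p,   with   (Gamma_p)_{ij} = gamma(|i - j|),
                       (r_p)_i = gamma(i),   i,j = 1..p.
Substitute the sample gammas (Toeplitz matrix and right-hand side of size 3):
  Gamma_p = [[2.8007, -0.1912, 0.4285], [-0.1912, 2.8007, -0.1912], [0.4285, -0.1912, 2.8007]]
  r_p     = [-0.1912, 0.4285, 1.3531]
Written out (R1..R3):
  (R1) 2.8007 phi_1 - 0.1912 phi_2 + 0.4285 phi_3 = -0.1912
  (R2) -0.1912 phi_1 + 2.8007 phi_2 - 0.1912 phi_3 = 0.4285
  (R3) 0.4285 phi_1 - 0.1912 phi_2 + 2.8007 phi_3 = 1.3531
Gaussian elimination:
  R2 <- R2 - (-0.1912/2.8007) R1 = R2 - (-0.068269) R1:  2.787647 phi_2 - 0.161947 phi_3 = 0.415447
  R3 <- R3 - (0.4285/2.8007) R1 = R3 - (0.152997) R1:  -0.161947 phi_2 + 2.735141 phi_3 = 1.382353
  R3 <- R3 - (-0.161947/2.787647) R2 = R3 - (-0.058094) R2:  2.725732 phi_3 = 1.406488
Back-substitution:
  phi_hat_3 = 1.406488 / 2.725732 = 0.516004
  phi_hat_2 = (0.415447 - (-0.161947)(0.516004)) / 2.787647 = 0.179008
  phi_hat_1 = (-0.1912 - (-0.1912)(0.179008) - (0.4285)(0.516004)) / 2.8007 = -0.134995
So phi_hat = [-0.1350, 0.1790, 0.5160].
Therefore phi_hat_3 = 0.5160.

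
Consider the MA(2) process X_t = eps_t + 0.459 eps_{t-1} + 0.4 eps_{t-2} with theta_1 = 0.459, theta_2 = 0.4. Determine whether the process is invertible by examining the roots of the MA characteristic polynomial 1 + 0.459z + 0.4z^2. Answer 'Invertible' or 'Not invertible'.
\text{Invertible}

The MA(q) characteristic polynomial is P(z) = 1 + 0.459z + 0.4z^2.
Invertibility requires all roots to lie outside the unit circle, i.e. |z| > 1 for every root.
Set 1 + (0.459) z + (0.4) z^2 = 0, i.e. a z^2 + b z + c = 0 with a = 0.4, b = 0.459, c = 1.
Discriminant D = b^2 - 4ac = (0.459)^2 - 4*(0.4)*1 = 0.210681 - (1.6) = -1.389319.
D < 0, so the roots are the complex-conjugate pair z = (-b +/- i sqrt(-D)) / (2a) = -0.5737 +/- 1.4734i.
For a conjugate pair |z|^2 = z * conj(z) = (product of roots) = c/a = 1/(0.4) = 2.5, so |z| = sqrt(2.5) = 1.5811 for both roots.
Moduli of all roots: 1.5811, 1.5811.
All moduli strictly greater than 1? Yes.
Verdict: Invertible.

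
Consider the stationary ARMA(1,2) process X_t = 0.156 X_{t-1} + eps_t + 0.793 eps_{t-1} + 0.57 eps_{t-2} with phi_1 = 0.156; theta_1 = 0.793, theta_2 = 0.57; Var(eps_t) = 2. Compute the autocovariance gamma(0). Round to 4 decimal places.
\gamma(0) = 4.8581

Multiply the model equation by X_{t-k} and take expectations. With theta_0 = psi_0 = 1 and psi_j the MA(infinity) weights, this gives
  gamma(k) - sum_i phi_i gamma(k-i) = c_k,
  c_k = sigma^2 * sum_{j=k..q} theta_j psi_{j-k}   (c_k = 0 for k > q),
using gamma(-m) = gamma(m).
psi-weights needed (psi_j = theta_j + sum_i phi_i psi_{j-i}):
  psi_1 = theta_1 + phi_1 = 0.793 + (0.156) = 0.949
  psi_2 = theta_2 + phi_1 psi_1 = 0.57 + (0.156)(0.949) = 0.718044
Right-hand sides:
  c_0 = sigma^2 (1 + theta_1 psi_1 + theta_2 psi_2) = 2 * (1 + (0.793)(0.949) + (0.57)(0.718044)) = 2 * 2.161842 = 4.323684
  c_1 = sigma^2 (theta_1 + theta_2 psi_1) = 2 * (0.793 + (0.57)(0.949)) = 2.66786
  c_2 = sigma^2 theta_2 = 2 * (0.57) = 1.14
Equations for k = 0 and k = 1 (AR order 1):
  gamma(0) = phi_1 gamma(1) + c_0
  gamma(1) = phi_1 gamma(0) + c_1
Substituting the second into the first: gamma(0) (1 - phi_1^2) = c_0 + phi_1 c_1, so
  gamma(0) = (c_0 + phi_1 c_1) / (1 - phi_1^2) = (4.323684 + (0.156)(2.66786)) / (1 - (0.156)^2) = 4.73987 / 0.975664 = 4.858097.
Therefore gamma(0) = 4.8581 (to 4 decimal places).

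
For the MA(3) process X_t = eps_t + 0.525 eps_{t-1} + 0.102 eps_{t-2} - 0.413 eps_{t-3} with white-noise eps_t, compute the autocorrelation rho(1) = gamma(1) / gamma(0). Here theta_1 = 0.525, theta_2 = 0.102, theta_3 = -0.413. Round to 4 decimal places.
\rho(1) = 0.3683

For an MA(q) process with theta_0 = 1, the autocovariance is
  gamma(k) = sigma^2 * sum_{i=0..q-k} theta_i * theta_{i+k},
and rho(k) = gamma(k) / gamma(0). Sigma^2 cancels.
  numerator   = (1)*(0.525) + (0.525)*(0.102) + (0.102)*(-0.413) = 0.536424.
  denominator = (1)^2 + (0.525)^2 + (0.102)^2 + (-0.413)^2 = 1.456598.
  rho(1) = 0.536424 / 1.456598 = 0.3683.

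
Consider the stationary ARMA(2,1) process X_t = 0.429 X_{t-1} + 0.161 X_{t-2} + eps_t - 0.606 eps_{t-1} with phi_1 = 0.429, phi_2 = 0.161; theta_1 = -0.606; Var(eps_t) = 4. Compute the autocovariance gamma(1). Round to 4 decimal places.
\gamma(1) = -0.7640

Multiply the model equation by X_{t-k} and take expectations. With theta_0 = psi_0 = 1 and psi_j the MA(infinity) weights, this gives
  gamma(k) - sum_i phi_i gamma(k-i) = c_k,
  c_k = sigma^2 * sum_{j=k..q} theta_j psi_{j-k}   (c_k = 0 for k > q),
using gamma(-m) = gamma(m).
psi-weights needed (psi_j = theta_j + sum_i phi_i psi_{j-i}):
  psi_1 = theta_1 + phi_1 = -0.606 + (0.429) = -0.177
Right-hand sides:
  c_0 = sigma^2 (1 + theta_1 psi_1) = 4 * (1 + (-0.606)(-0.177)) = 4 * 1.107262 = 4.429048
  c_1 = sigma^2 theta_1 = 4 * (-0.606) = -2.424
  c_2 = 0
Equations for k = 0, 1, 2 (AR order 2, c_2 = 0):
  (E0) gamma(0) = phi_1 gamma(1) + phi_2 gamma(2) + c_0
  (E1) gamma(1) = phi_1 gamma(0) + phi_2 gamma(1) + c_1
  (E2) gamma(2) = phi_1 gamma(1) + phi_2 gamma(0)
From (E1): gamma(1) = A gamma(0) + B with
  A = phi_1 / (1 - phi_2) = 0.429 / 0.839 = 0.511323,   B = c_1 / (1 - phi_2) = -2.424 / 0.839 = -2.889154.
Insert (E2) into (E0): gamma(0) (1 - phi_2^2) = phi_1 (1 + phi_2) gamma(1) + c_0.
  phi_1 (1 + phi_2) = (0.429)(1.161) = 0.498069,   1 - phi_2^2 = 0.974079.
Replace gamma(1) by A gamma(0) + B and collect gamma(0):
  gamma(0) [0.974079 - (0.498069)(0.511323)] = (0.498069)(-2.889154) + 4.429048
  gamma(0) * 0.719405 = 2.99005
  gamma(0) = 2.99005 / 0.719405 = 4.156283.
  gamma(1) = A gamma(0) + B = (0.511323)(4.156283) + (-2.889154) = -0.763951.
Therefore gamma(1) = -0.7640 (to 4 decimal places).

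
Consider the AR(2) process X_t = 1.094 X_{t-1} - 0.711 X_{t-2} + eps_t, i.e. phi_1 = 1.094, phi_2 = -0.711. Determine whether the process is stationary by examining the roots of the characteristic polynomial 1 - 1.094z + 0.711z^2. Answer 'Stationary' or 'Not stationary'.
\text{Stationary}

The AR(p) characteristic polynomial is P(z) = 1 - 1.094z + 0.711z^2.
Stationarity requires all roots to lie outside the unit circle, i.e. |z| > 1 for every root.
Set 1 + (-1.094) z + (0.711) z^2 = 0, i.e. a z^2 + b z + c = 0 with a = 0.711, b = -1.094, c = 1.
Discriminant D = b^2 - 4ac = (-1.094)^2 - 4*(0.711)*1 = 1.196836 - (2.844) = -1.647164.
D < 0, so the roots are the complex-conjugate pair z = (-b +/- i sqrt(-D)) / (2a) = 0.7693 +/- 0.9025i.
For a conjugate pair |z|^2 = z * conj(z) = (product of roots) = c/a = 1/(0.711) = 1.40647, so |z| = sqrt(1.40647) = 1.1859 for both roots.
Moduli of all roots: 1.1859, 1.1859.
All moduli strictly greater than 1? Yes.
Verdict: Stationary.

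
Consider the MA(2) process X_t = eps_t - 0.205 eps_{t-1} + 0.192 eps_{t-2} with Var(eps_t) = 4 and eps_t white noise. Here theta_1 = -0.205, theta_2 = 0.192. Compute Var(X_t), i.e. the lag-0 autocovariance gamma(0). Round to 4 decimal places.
\gamma(0) = 4.3156

For an MA(q) process X_t = eps_t + sum_i theta_i eps_{t-i} with
Var(eps_t) = sigma^2, the variance is
  gamma(0) = sigma^2 * (1 + sum_i theta_i^2).
  sum_i theta_i^2 = (-0.205)^2 + (0.192)^2 = 0.042025 + 0.036864 = 0.078889.
  gamma(0) = 4 * (1 + 0.078889) = 4 * 1.078889 = 4.315556, which rounds to 4.3156.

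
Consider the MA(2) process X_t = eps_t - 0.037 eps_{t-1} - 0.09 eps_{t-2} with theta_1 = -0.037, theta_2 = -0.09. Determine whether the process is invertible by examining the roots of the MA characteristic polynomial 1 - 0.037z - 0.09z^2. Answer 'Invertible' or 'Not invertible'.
\text{Invertible}

The MA(q) characteristic polynomial is P(z) = 1 - 0.037z - 0.09z^2.
Invertibility requires all roots to lie outside the unit circle, i.e. |z| > 1 for every root.
Set 1 + (-0.037) z + (-0.09) z^2 = 0, i.e. a z^2 + b z + c = 0 with a = -0.09, b = -0.037, c = 1.
Discriminant D = b^2 - 4ac = (-0.037)^2 - 4*(-0.09)*1 = 0.001369 - (-0.36) = 0.361369.
D >= 0, so the roots are real: z = (-b +/- sqrt(D)) / (2a) = (0.037 +/- 0.60114) / (-0.18).
  z_1 = (0.037 + 0.60114) / (-0.18) = -3.5452,   |z_1| = 3.5452.
  z_2 = (0.037 - 0.60114) / (-0.18) = 3.1341,   |z_2| = 3.1341.
Moduli of all roots: 3.5452, 3.1341.
All moduli strictly greater than 1? Yes.
Verdict: Invertible.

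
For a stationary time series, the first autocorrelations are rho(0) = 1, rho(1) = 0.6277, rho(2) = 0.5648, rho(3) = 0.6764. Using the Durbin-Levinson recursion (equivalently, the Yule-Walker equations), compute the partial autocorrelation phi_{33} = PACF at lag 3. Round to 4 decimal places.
\phi_{33} = 0.4390

The PACF at lag k is phi_{kk}, the last component of the solution
to the Yule-Walker system G_k phi = r_k where
  (G_k)_{ij} = rho(|i - j|), (r_k)_i = rho(i), i,j = 1..k.
Equivalently, Durbin-Levinson gives phi_{kk} iteratively:
  phi_{11} = rho(1)
  phi_{kk} = [rho(k) - sum_{j=1..k-1} phi_{k-1,j} rho(k-j)]
            / [1 - sum_{j=1..k-1} phi_{k-1,j} rho(j)],
  phi_{k,j} = phi_{k-1,j} - phi_{kk} phi_{k-1,k-j},  j = 1..k-1.
Step k = 1:
  phi_11 = rho(1) = 0.6277.
Step k = 2:
  phi_22 = [rho(2) - phi_11 rho(1)] / [1 - phi_11 rho(1)] = [0.5648 - (0.6277)(0.6277)] / [1 - (0.6277)(0.6277)]
         = 0.17079271 / 0.60599271 = 0.28184.
  Update: phi_21 = phi_11 - phi_22 phi_11 = 0.6277 - (0.28184)(0.6277) = 0.450789.
Step k = 3:
  phi_33 = [rho(3) - phi_21 rho(2) - phi_22 rho(1)] / [1 - phi_21 rho(1) - phi_22 rho(2)]
    numerator   = 0.6764 - (0.450789)(0.5648) - (0.28184)(0.6277) = 0.24488351
    denominator = 1 - (0.450789)(0.6277) - (0.28184)(0.5648) = 0.55785657
  phi_33 = 0.24488351 / 0.55785657 = 0.439.
Therefore phi_{33} = 0.4390.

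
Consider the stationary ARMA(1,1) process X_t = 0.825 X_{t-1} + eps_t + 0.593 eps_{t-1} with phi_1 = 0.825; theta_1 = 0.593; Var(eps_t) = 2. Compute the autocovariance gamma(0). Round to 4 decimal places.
\gamma(0) = 14.5916

Multiply the model equation by X_{t-k} and take expectations. With theta_0 = psi_0 = 1 and psi_j the MA(infinity) weights, this gives
  gamma(k) - sum_i phi_i gamma(k-i) = c_k,
  c_k = sigma^2 * sum_{j=k..q} theta_j psi_{j-k}   (c_k = 0 for k > q),
using gamma(-m) = gamma(m).
psi-weights needed (psi_j = theta_j + sum_i phi_i psi_{j-i}):
  psi_1 = theta_1 + phi_1 = 0.593 + (0.825) = 1.418
Right-hand sides:
  c_0 = sigma^2 (1 + theta_1 psi_1) = 2 * (1 + (0.593)(1.418)) = 2 * 1.840874 = 3.681748
  c_1 = sigma^2 theta_1 = 2 * (0.593) = 1.186
  c_2 = 0
Equations for k = 0 and k = 1 (AR order 1):
  gamma(0) = phi_1 gamma(1) + c_0
  gamma(1) = phi_1 gamma(0) + c_1
Substituting the second into the first: gamma(0) (1 - phi_1^2) = c_0 + phi_1 c_1, so
  gamma(0) = (c_0 + phi_1 c_1) / (1 - phi_1^2) = (3.681748 + (0.825)(1.186)) / (1 - (0.825)^2) = 4.660198 / 0.319375 = 14.591618.
Therefore gamma(0) = 14.5916 (to 4 decimal places).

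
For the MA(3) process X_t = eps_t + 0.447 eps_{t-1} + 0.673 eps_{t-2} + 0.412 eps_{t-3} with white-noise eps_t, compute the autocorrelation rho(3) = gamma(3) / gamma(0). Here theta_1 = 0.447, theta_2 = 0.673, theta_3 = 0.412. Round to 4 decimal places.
\rho(3) = 0.2261

For an MA(q) process with theta_0 = 1, the autocovariance is
  gamma(k) = sigma^2 * sum_{i=0..q-k} theta_i * theta_{i+k},
and rho(k) = gamma(k) / gamma(0). Sigma^2 cancels.
  numerator   = (1)*(0.412) = 0.412.
  denominator = (1)^2 + (0.447)^2 + (0.673)^2 + (0.412)^2 = 1.822482.
  rho(3) = 0.412 / 1.822482 = 0.2261.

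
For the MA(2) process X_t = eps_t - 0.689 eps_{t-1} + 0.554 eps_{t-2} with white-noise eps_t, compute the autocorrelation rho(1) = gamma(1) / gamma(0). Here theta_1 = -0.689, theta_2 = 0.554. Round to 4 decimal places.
\rho(1) = -0.6010

For an MA(q) process with theta_0 = 1, the autocovariance is
  gamma(k) = sigma^2 * sum_{i=0..q-k} theta_i * theta_{i+k},
and rho(k) = gamma(k) / gamma(0). Sigma^2 cancels.
  numerator   = (1)*(-0.689) + (-0.689)*(0.554) = -1.070706.
  denominator = (1)^2 + (-0.689)^2 + (0.554)^2 = 1.781637.
  rho(1) = -1.070706 / 1.781637 = -0.6010.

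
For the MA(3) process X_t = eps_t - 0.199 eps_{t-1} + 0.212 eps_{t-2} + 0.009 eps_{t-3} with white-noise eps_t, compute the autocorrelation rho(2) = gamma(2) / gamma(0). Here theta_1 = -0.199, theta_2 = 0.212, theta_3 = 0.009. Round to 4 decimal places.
\rho(2) = 0.1938

For an MA(q) process with theta_0 = 1, the autocovariance is
  gamma(k) = sigma^2 * sum_{i=0..q-k} theta_i * theta_{i+k},
and rho(k) = gamma(k) / gamma(0). Sigma^2 cancels.
  numerator   = (1)*(0.212) + (-0.199)*(0.009) = 0.210209.
  denominator = (1)^2 + (-0.199)^2 + (0.212)^2 + (0.009)^2 = 1.084626.
  rho(2) = 0.210209 / 1.084626 = 0.1938.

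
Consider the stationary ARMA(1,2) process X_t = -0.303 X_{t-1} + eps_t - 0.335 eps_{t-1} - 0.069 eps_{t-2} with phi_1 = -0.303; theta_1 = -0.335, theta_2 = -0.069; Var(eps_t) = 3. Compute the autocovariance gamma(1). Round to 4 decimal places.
\gamma(1) = -2.1674

Multiply the model equation by X_{t-k} and take expectations. With theta_0 = psi_0 = 1 and psi_j the MA(infinity) weights, this gives
  gamma(k) - sum_i phi_i gamma(k-i) = c_k,
  c_k = sigma^2 * sum_{j=k..q} theta_j psi_{j-k}   (c_k = 0 for k > q),
using gamma(-m) = gamma(m).
psi-weights needed (psi_j = theta_j + sum_i phi_i psi_{j-i}):
  psi_1 = theta_1 + phi_1 = -0.335 + (-0.303) = -0.638
  psi_2 = theta_2 + phi_1 psi_1 = -0.069 + (-0.303)(-0.638) = 0.124314
Right-hand sides:
  c_0 = sigma^2 (1 + theta_1 psi_1 + theta_2 psi_2) = 3 * (1 + (-0.335)(-0.638) + (-0.069)(0.124314)) = 3 * 1.205152 = 3.615457
  c_1 = sigma^2 (theta_1 + theta_2 psi_1) = 3 * (-0.335 + (-0.069)(-0.638)) = -0.872934
  c_2 = sigma^2 theta_2 = 3 * (-0.069) = -0.207
Equations for k = 0 and k = 1 (AR order 1):
  gamma(0) = phi_1 gamma(1) + c_0
  gamma(1) = phi_1 gamma(0) + c_1
Substituting the second into the first: gamma(0) (1 - phi_1^2) = c_0 + phi_1 c_1, so
  gamma(0) = (c_0 + phi_1 c_1) / (1 - phi_1^2) = (3.615457 + (-0.303)(-0.872934)) / (1 - (-0.303)^2) = 3.879956 / 0.908191 = 4.272181.
  gamma(1) = phi_1 gamma(0) + c_1 = (-0.303)(4.272181) + (-0.872934) = -2.167405.
Therefore gamma(1) = -2.1674 (to 4 decimal places).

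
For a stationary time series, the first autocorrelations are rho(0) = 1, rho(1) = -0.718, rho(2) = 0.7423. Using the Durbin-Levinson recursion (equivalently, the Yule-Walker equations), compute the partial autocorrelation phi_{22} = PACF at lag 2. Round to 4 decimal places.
\phi_{22} = 0.4681

The PACF at lag k is phi_{kk}, the last component of the solution
to the Yule-Walker system G_k phi = r_k where
  (G_k)_{ij} = rho(|i - j|), (r_k)_i = rho(i), i,j = 1..k.
Equivalently, Durbin-Levinson gives phi_{kk} iteratively:
  phi_{11} = rho(1)
  phi_{kk} = [rho(k) - sum_{j=1..k-1} phi_{k-1,j} rho(k-j)]
            / [1 - sum_{j=1..k-1} phi_{k-1,j} rho(j)],
  phi_{k,j} = phi_{k-1,j} - phi_{kk} phi_{k-1,k-j},  j = 1..k-1.
Step k = 1:
  phi_11 = rho(1) = -0.718.
Step k = 2:
  phi_22 = [rho(2) - phi_11 rho(1)] / [1 - phi_11 rho(1)] = [0.7423 - (-0.718)(-0.718)] / [1 - (-0.718)(-0.718)]
         = 0.226776 / 0.484476 = 0.4681.
Therefore phi_{22} = 0.4681.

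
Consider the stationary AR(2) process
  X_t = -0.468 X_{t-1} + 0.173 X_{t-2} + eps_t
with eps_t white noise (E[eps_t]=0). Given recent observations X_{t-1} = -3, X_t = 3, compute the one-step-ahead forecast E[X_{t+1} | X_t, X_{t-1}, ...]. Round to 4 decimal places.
E[X_{t+1} \mid \mathcal F_t] = -1.9230

For an AR(p) model X_t = c + sum_i phi_i X_{t-i} + eps_t, the
one-step-ahead conditional mean is
  E[X_{t+1} | X_t, ...] = c + sum_i phi_i X_{t+1-i}.
Substitute known values:
  E[X_{t+1} | ...] = (-0.468) * (3) + (0.173) * (-3)
                   = -1.9230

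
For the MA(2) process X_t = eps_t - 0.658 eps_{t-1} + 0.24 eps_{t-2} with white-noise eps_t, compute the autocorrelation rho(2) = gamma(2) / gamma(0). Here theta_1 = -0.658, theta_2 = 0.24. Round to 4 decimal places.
\rho(2) = 0.1610

For an MA(q) process with theta_0 = 1, the autocovariance is
  gamma(k) = sigma^2 * sum_{i=0..q-k} theta_i * theta_{i+k},
and rho(k) = gamma(k) / gamma(0). Sigma^2 cancels.
  numerator   = (1)*(0.24) = 0.24.
  denominator = (1)^2 + (-0.658)^2 + (0.24)^2 = 1.490564.
  rho(2) = 0.24 / 1.490564 = 0.1610.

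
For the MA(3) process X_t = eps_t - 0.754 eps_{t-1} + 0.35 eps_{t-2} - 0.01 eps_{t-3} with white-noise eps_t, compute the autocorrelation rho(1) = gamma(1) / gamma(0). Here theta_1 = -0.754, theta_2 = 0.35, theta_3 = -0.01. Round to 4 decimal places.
\rho(1) = -0.6040

For an MA(q) process with theta_0 = 1, the autocovariance is
  gamma(k) = sigma^2 * sum_{i=0..q-k} theta_i * theta_{i+k},
and rho(k) = gamma(k) / gamma(0). Sigma^2 cancels.
  numerator   = (1)*(-0.754) + (-0.754)*(0.35) + (0.35)*(-0.01) = -1.0214.
  denominator = (1)^2 + (-0.754)^2 + (0.35)^2 + (-0.01)^2 = 1.691116.
  rho(1) = -1.0214 / 1.691116 = -0.6040.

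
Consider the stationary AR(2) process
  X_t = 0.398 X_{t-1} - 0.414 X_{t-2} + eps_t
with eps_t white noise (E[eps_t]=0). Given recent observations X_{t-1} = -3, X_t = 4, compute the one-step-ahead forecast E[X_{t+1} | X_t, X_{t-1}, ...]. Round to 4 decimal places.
E[X_{t+1} \mid \mathcal F_t] = 2.8340

For an AR(p) model X_t = c + sum_i phi_i X_{t-i} + eps_t, the
one-step-ahead conditional mean is
  E[X_{t+1} | X_t, ...] = c + sum_i phi_i X_{t+1-i}.
Substitute known values:
  E[X_{t+1} | ...] = (0.398) * (4) + (-0.414) * (-3)
                   = 2.8340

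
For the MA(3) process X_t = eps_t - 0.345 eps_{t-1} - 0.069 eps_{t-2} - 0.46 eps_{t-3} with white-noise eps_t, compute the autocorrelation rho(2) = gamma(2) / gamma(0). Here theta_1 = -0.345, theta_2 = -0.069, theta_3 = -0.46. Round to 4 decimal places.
\rho(2) = 0.0672

For an MA(q) process with theta_0 = 1, the autocovariance is
  gamma(k) = sigma^2 * sum_{i=0..q-k} theta_i * theta_{i+k},
and rho(k) = gamma(k) / gamma(0). Sigma^2 cancels.
  numerator   = (1)*(-0.069) + (-0.345)*(-0.46) = 0.0897.
  denominator = (1)^2 + (-0.345)^2 + (-0.069)^2 + (-0.46)^2 = 1.335386.
  rho(2) = 0.0897 / 1.335386 = 0.0672.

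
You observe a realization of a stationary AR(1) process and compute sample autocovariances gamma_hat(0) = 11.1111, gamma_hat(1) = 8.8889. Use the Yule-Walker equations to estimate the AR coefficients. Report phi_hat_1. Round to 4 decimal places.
\hat\phi_{1} = 0.8000

The Yule-Walker equations for an AR(p) process read, in matrix form,
  Gamma_p phi = r_p,   with   (Gamma_p)_{ij} = gamma(|i - j|),
                       (r_p)_i = gamma(i),   i,j = 1..p.
Substitute the sample gammas (Toeplitz matrix and right-hand side of size 1):
  Gamma_p = [[11.1111]]
  r_p     = [8.8889]
With p = 1 this is the single equation gamma(0) phi_1 = gamma(1):
  phi_hat_1 = gamma(1) / gamma(0) = 8.8889 / 11.1111 = 0.8000.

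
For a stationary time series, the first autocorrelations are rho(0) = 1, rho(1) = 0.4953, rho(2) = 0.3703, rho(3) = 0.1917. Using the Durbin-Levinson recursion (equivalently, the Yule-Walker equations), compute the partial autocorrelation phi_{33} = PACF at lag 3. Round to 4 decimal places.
\phi_{33} = -0.0591

The PACF at lag k is phi_{kk}, the last component of the solution
to the Yule-Walker system G_k phi = r_k where
  (G_k)_{ij} = rho(|i - j|), (r_k)_i = rho(i), i,j = 1..k.
Equivalently, Durbin-Levinson gives phi_{kk} iteratively:
  phi_{11} = rho(1)
  phi_{kk} = [rho(k) - sum_{j=1..k-1} phi_{k-1,j} rho(k-j)]
            / [1 - sum_{j=1..k-1} phi_{k-1,j} rho(j)],
  phi_{k,j} = phi_{k-1,j} - phi_{kk} phi_{k-1,k-j},  j = 1..k-1.
Step k = 1:
  phi_11 = rho(1) = 0.4953.
Step k = 2:
  phi_22 = [rho(2) - phi_11 rho(1)] / [1 - phi_11 rho(1)] = [0.3703 - (0.4953)(0.4953)] / [1 - (0.4953)(0.4953)]
         = 0.12497791 / 0.75467791 = 0.165604.
  Update: phi_21 = phi_11 - phi_22 phi_11 = 0.4953 - (0.165604)(0.4953) = 0.413276.
Step k = 3:
  phi_33 = [rho(3) - phi_21 rho(2) - phi_22 rho(1)] / [1 - phi_21 rho(1) - phi_22 rho(2)]
    numerator   = 0.1917 - (0.413276)(0.3703) - (0.165604)(0.4953) = -0.04335998
    denominator = 1 - (0.413276)(0.4953) - (0.165604)(0.3703) = 0.73398103
  phi_33 = -0.04335998 / 0.73398103 = -0.0591.
Therefore phi_{33} = -0.0591.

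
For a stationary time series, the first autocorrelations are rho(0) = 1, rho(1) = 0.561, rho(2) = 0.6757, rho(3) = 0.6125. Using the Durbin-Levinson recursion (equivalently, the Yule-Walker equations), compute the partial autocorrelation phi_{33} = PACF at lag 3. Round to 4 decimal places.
\phi_{33} = 0.2779

The PACF at lag k is phi_{kk}, the last component of the solution
to the Yule-Walker system G_k phi = r_k where
  (G_k)_{ij} = rho(|i - j|), (r_k)_i = rho(i), i,j = 1..k.
Equivalently, Durbin-Levinson gives phi_{kk} iteratively:
  phi_{11} = rho(1)
  phi_{kk} = [rho(k) - sum_{j=1..k-1} phi_{k-1,j} rho(k-j)]
            / [1 - sum_{j=1..k-1} phi_{k-1,j} rho(j)],
  phi_{k,j} = phi_{k-1,j} - phi_{kk} phi_{k-1,k-j},  j = 1..k-1.
Step k = 1:
  phi_11 = rho(1) = 0.561.
Step k = 2:
  phi_22 = [rho(2) - phi_11 rho(1)] / [1 - phi_11 rho(1)] = [0.6757 - (0.561)(0.561)] / [1 - (0.561)(0.561)]
         = 0.360979 / 0.685279 = 0.526762.
  Update: phi_21 = phi_11 - phi_22 phi_11 = 0.561 - (0.526762)(0.561) = 0.265486.
Step k = 3:
  phi_33 = [rho(3) - phi_21 rho(2) - phi_22 rho(1)] / [1 - phi_21 rho(1) - phi_22 rho(2)]
    numerator   = 0.6125 - (0.265486)(0.6757) - (0.526762)(0.561) = 0.13759726
    denominator = 1 - (0.265486)(0.561) - (0.526762)(0.6757) = 0.49512895
  phi_33 = 0.13759726 / 0.49512895 = 0.2779.
Therefore phi_{33} = 0.2779.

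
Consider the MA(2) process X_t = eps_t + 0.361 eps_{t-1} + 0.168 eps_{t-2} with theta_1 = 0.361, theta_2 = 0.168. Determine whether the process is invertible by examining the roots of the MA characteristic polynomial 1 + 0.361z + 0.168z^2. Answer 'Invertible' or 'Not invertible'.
\text{Invertible}

The MA(q) characteristic polynomial is P(z) = 1 + 0.361z + 0.168z^2.
Invertibility requires all roots to lie outside the unit circle, i.e. |z| > 1 for every root.
Set 1 + (0.361) z + (0.168) z^2 = 0, i.e. a z^2 + b z + c = 0 with a = 0.168, b = 0.361, c = 1.
Discriminant D = b^2 - 4ac = (0.361)^2 - 4*(0.168)*1 = 0.130321 - (0.672) = -0.541679.
D < 0, so the roots are the complex-conjugate pair z = (-b +/- i sqrt(-D)) / (2a) = -1.0744 +/- 2.1904i.
For a conjugate pair |z|^2 = z * conj(z) = (product of roots) = c/a = 1/(0.168) = 5.952381, so |z| = sqrt(5.952381) = 2.4398 for both roots.
Moduli of all roots: 2.4398, 2.4398.
All moduli strictly greater than 1? Yes.
Verdict: Invertible.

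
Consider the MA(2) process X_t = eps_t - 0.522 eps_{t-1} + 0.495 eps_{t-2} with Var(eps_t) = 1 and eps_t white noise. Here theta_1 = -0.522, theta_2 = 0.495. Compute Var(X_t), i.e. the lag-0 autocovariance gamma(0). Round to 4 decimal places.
\gamma(0) = 1.5175

For an MA(q) process X_t = eps_t + sum_i theta_i eps_{t-i} with
Var(eps_t) = sigma^2, the variance is
  gamma(0) = sigma^2 * (1 + sum_i theta_i^2).
  sum_i theta_i^2 = (-0.522)^2 + (0.495)^2 = 0.272484 + 0.245025 = 0.517509.
  gamma(0) = 1 * (1 + 0.517509) = 1 * 1.517509 = 1.517509, which rounds to 1.5175.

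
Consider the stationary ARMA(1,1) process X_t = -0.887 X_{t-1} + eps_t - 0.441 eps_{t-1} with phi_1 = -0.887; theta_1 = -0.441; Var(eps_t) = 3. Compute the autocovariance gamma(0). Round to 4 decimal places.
\gamma(0) = 27.8123

Multiply the model equation by X_{t-k} and take expectations. With theta_0 = psi_0 = 1 and psi_j the MA(infinity) weights, this gives
  gamma(k) - sum_i phi_i gamma(k-i) = c_k,
  c_k = sigma^2 * sum_{j=k..q} theta_j psi_{j-k}   (c_k = 0 for k > q),
using gamma(-m) = gamma(m).
psi-weights needed (psi_j = theta_j + sum_i phi_i psi_{j-i}):
  psi_1 = theta_1 + phi_1 = -0.441 + (-0.887) = -1.328
Right-hand sides:
  c_0 = sigma^2 (1 + theta_1 psi_1) = 3 * (1 + (-0.441)(-1.328)) = 3 * 1.585648 = 4.756944
  c_1 = sigma^2 theta_1 = 3 * (-0.441) = -1.323
  c_2 = 0
Equations for k = 0 and k = 1 (AR order 1):
  gamma(0) = phi_1 gamma(1) + c_0
  gamma(1) = phi_1 gamma(0) + c_1
Substituting the second into the first: gamma(0) (1 - phi_1^2) = c_0 + phi_1 c_1, so
  gamma(0) = (c_0 + phi_1 c_1) / (1 - phi_1^2) = (4.756944 + (-0.887)(-1.323)) / (1 - (-0.887)^2) = 5.930445 / 0.213231 = 27.812302.
Therefore gamma(0) = 27.8123 (to 4 decimal places).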